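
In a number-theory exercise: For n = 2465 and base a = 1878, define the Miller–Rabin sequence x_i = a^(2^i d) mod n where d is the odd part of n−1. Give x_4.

1

n − 1 = 2464 = 2^5 · 77, so s = 5 and d = 77.
x_0 = 1878^77 mod 2465 = 1913.
x_1 = 1913^2 mod 2465 = 1509.
x_2 = 1509^2 mod 2465 = 1886.
x_3 = 1886^2 mod 2465 = 1.
x_4 = 1^2 mod 2465 = 1.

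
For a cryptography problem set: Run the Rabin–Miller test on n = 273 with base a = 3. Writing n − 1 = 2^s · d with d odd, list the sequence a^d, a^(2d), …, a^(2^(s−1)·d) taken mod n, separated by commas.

n − 1 = 272 = 2^4 · 17, so s = 4 and d = 17.
x_0 = 3^17 mod 273 = 243.
x_1 = 243^2 mod 273 = 81.
x_2 = 81^2 mod 273 = 9.
x_3 = 9^2 mod 273 = 81.

243, 81, 9, 81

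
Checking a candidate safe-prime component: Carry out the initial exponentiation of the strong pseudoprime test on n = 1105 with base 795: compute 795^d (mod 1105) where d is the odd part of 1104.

200

n − 1 = 1104 = 2^4 · 69, so s = 4 and d = 69.
Repeated squaring mod 1105: 795^1 ≡ 795, 795^2 ≡ 1070, 795^4 ≡ 120, 795^8 ≡ 35, 795^16 ≡ 120, 795^32 ≡ 35, 795^64 ≡ 120.
69 = 64 + 4 + 1, so 795^69 ≡ 120·120·795 ≡ 200 (mod 1105).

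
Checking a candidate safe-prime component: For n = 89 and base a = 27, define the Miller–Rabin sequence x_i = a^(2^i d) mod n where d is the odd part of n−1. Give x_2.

88

n − 1 = 88 = 2^3 · 11, so s = 3 and d = 11.
x_0 = 27^11 mod 89 = 12.
x_1 = 12^2 mod 89 = 55.
x_2 = 55^2 mod 89 = 88.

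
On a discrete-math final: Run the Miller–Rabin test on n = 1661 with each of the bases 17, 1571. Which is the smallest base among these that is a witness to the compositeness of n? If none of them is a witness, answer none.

17

n − 1 = 1660 = 2^2 · 415, so s = 2 and d = 415.
Base 17: x_0 = 17^415 mod 1661 = 153. x_0 is neither 1 nor 1660, so continue squaring. x_1 = 153^2 mod 1661 = 155. Reached i = s−1 = 1 without hitting −1: 17 is a Miller–Rabin witness and 1661 is composite.
Base 1571: x_0 = 1571^415 mod 1661 = 650. x_0 is neither 1 nor 1660, so continue squaring. x_1 = 650^2 mod 1661 = 606. Reached i = s−1 = 1 without hitting −1: 1571 is a Miller–Rabin witness and 1661 is composite.
The smallest witness among the given bases is 17.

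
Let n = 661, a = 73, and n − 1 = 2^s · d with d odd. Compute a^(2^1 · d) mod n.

1

n − 1 = 660 = 2^2 · 165, so s = 2 and d = 165.
x_0 = 73^165 mod 661 = 1.
x_1 = 1^2 mod 661 = 1.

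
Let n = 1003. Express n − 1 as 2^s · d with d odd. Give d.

Halving: 1002 → 501; 501 is odd.
So 1002 = 2^1 · 501.

501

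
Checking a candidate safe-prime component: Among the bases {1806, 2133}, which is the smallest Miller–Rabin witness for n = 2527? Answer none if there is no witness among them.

n − 1 = 2526 = 2^1 · 1263, so s = 1 and d = 1263.
Base 1806: x_0 = 1806^1263 mod 2527 = 1806. x_0 ∉ {1, 2526} and s = 1, so 1806 is a Miller–Rabin witness and 2527 is composite.
Base 2133: x_0 = 2133^1263 mod 2527 = 2519. x_0 ∉ {1, 2526} and s = 1, so 2133 is a Miller–Rabin witness and 2527 is composite.
The smallest witness among the given bases is 1806.

1806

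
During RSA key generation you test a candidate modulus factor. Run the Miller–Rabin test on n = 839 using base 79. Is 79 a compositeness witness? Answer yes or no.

n − 1 = 838 = 2^1 · 419, so s = 1 and d = 419.
By repeated squaring, 79^419 ≡ 838 (mod 839).
x_0 = 79^419 mod 839 = 838.
x_0 = 838 ≡ −1, so 79 is not a witness.

no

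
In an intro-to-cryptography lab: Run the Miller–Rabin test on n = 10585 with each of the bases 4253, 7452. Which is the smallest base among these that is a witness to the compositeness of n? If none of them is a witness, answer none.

7452

n − 1 = 10584 = 2^3 · 1323, so s = 3 and d = 1323.
Base 4253: x_0 = 4253^1323 mod 10585 = 8422. x_0 is neither 1 nor 10584, so continue squaring. x_1 = 8422^2 mod 10585 = 10584. x_1 ≡ −1, so 4253 is not a witness.
Base 7452: x_0 = 7452^1323 mod 10585 = 173. x_0 is neither 1 nor 10584, so continue squaring. x_1 = 173^2 mod 10585 = 8759. x_2 = 8759^2 mod 10585 = 1. x_2 = 1 but x_1 ≠ ±1, a nontrivial square root of 1 — 7452 is a witness and 10585 is composite.
The smallest witness among the given bases is 7452.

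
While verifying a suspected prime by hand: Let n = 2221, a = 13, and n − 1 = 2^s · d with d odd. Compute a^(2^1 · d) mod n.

2220

n − 1 = 2220 = 2^2 · 555, so s = 2 and d = 555.
x_0 = 13^555 mod 2221 = 790.
x_1 = 790^2 mod 2221 = 2220.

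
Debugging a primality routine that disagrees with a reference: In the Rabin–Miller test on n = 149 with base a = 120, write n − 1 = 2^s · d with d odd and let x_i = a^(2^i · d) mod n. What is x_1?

1

n − 1 = 148 = 2^2 · 37, so s = 2 and d = 37.
By repeated squaring, 120^37 ≡ 148 (mod 149).
x_0 = 148.
x_1 = 148^2 mod 149 = 1.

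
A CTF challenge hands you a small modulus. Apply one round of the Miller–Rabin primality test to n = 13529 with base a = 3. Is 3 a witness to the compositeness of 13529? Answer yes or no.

yes

n − 1 = 13528 = 2^3 · 1691, so s = 3 and d = 1691.
Repeated squaring mod 13529: 3^1 ≡ 3, 3^2 ≡ 9, 3^4 ≡ 81, 3^8 ≡ 6561, 3^16 ≡ 10972, 3^32 ≡ 3742, 3^64 ≡ 49, 3^128 ≡ 2401, 3^256 ≡ 1447, 3^512 ≡ 10343, 3^1024 ≡ 3846.
1691 = 1024 + 512 + 128 + 16 + 8 + 2 + 1, so 3^1691 ≡ 3846·10343·2401·10972·6561·9·3 ≡ 2028 (mod 13529).
x_0 = 3^1691 mod 13529 = 2028.
x_0 is neither 1 nor 13528, so continue squaring.
x_1 = 2028^2 mod 13529 = 13497.
x_2 = 13497^2 mod 13529 = 1024.
Reached i = s−1 = 2 without hitting −1: 3 is a Miller–Rabin witness and 13529 is composite.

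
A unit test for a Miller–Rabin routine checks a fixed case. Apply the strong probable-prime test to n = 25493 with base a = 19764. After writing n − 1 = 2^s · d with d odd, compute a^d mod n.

n − 1 = 25492 = 2^2 · 6373, so s = 2 and d = 6373.
19764^6373 mod 25493 = 22650.

22650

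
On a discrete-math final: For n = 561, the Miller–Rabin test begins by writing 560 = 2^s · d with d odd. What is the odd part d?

Halving: 560 → 280 → 140 → 70 → 35; 35 is odd.
So 560 = 2^4 · 35.

35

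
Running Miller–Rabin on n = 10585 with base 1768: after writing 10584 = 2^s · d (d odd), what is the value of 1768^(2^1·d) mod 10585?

8469

n − 1 = 10584 = 2^3 · 1323, so s = 3 and d = 1323.
x_0 = 1768^1323 mod 10585 = 8177.
x_1 = 8177^2 mod 10585 = 8469.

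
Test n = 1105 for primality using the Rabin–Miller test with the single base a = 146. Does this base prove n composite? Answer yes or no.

n − 1 = 1104 = 2^4 · 69, so s = 4 and d = 69.
Repeated squaring mod 1105: 146^1 ≡ 146, 146^2 ≡ 321, 146^4 ≡ 276, 146^8 ≡ 1036, 146^16 ≡ 341, 146^32 ≡ 256, 146^64 ≡ 341.
69 = 64 + 4 + 1, so 146^69 ≡ 341·276·146 ≡ 261 (mod 1105).
x_0 = 146^69 mod 1105 = 261.
x_0 is neither 1 nor 1104, so continue squaring.
x_1 = 261^2 mod 1105 = 716.
x_2 = 716^2 mod 1105 = 1041.
x_3 = 1041^2 mod 1105 = 781.
Reached i = s−1 = 3 without hitting −1: 146 is a Miller–Rabin witness and 1105 is composite.

yes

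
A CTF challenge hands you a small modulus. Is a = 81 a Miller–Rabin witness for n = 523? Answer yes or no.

n − 1 = 522 = 2^1 · 261, so s = 1 and d = 261.
x_0 = 81^261 mod 523 = 1.
x_0 = 1, so 81 is not a witness.

no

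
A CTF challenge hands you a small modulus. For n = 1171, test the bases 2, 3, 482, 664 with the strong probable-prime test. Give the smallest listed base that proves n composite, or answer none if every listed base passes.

n − 1 = 1170 = 2^1 · 585, so s = 1 and d = 585.
Base 2: x_0 = 2^585 mod 1171 = 1170. x_0 = 1170 ≡ −1, so 2 is not a witness.
Base 3: x_0 = 3^585 mod 1171 = 1170. x_0 = 1170 ≡ −1, so 3 is not a witness.
Base 482: x_0 = 482^585 mod 1171 = 1. x_0 = 1, so 482 is not a witness.
Base 664: x_0 = 664^585 mod 1171 = 1. x_0 = 1, so 664 is not a witness.
No listed base is a witness for 1171.

none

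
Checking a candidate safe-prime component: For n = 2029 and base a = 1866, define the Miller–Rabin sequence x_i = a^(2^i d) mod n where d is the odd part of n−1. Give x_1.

n − 1 = 2028 = 2^2 · 507, so s = 2 and d = 507.
x_0 = 1866^507 mod 2029 = 992.
x_1 = 992^2 mod 2029 = 2028.

2028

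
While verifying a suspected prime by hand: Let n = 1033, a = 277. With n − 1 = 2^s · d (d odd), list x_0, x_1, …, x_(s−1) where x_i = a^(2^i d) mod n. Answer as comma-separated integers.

n − 1 = 1032 = 2^3 · 129, so s = 3 and d = 129.
x_0 = 277^129 mod 1033 = 1.
x_1 = 1^2 mod 1033 = 1.
x_2 = 1^2 mod 1033 = 1.

1, 1, 1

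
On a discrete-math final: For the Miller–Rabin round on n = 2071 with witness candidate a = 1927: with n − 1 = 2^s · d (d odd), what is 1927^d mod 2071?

n − 1 = 2070 = 2^1 · 1035, so s = 1 and d = 1035.
1927^1035 mod 2071 = 1481.

1481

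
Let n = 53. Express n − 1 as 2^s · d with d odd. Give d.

13

Halving: 52 → 26 → 13; 13 is odd.
So 52 = 2^2 · 13.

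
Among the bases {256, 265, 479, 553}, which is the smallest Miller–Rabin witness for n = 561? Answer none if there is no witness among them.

n − 1 = 560 = 2^4 · 35, so s = 4 and d = 35.
Base 256: x_0 = 256^35 mod 561 = 1. x_0 = 1, so 256 is not a witness.
Base 265: x_0 = 265^35 mod 561 = 133. x_0 is neither 1 nor 560, so continue squaring. x_1 = 133^2 mod 561 = 298. x_2 = 298^2 mod 561 = 166. x_3 = 166^2 mod 561 = 67. Reached i = s−1 = 3 without hitting −1: 265 is a Miller–Rabin witness and 561 is composite.
Base 479: x_0 = 479^35 mod 561 = 197. x_0 is neither 1 nor 560, so continue squaring. x_1 = 197^2 mod 561 = 100. x_2 = 100^2 mod 561 = 463. x_3 = 463^2 mod 561 = 67. Reached i = s−1 = 3 without hitting −1: 479 is a Miller–Rabin witness and 561 is composite.
Base 553: x_0 = 553^35 mod 561 = 100. x_0 is neither 1 nor 560, so continue squaring. x_1 = 100^2 mod 561 = 463. x_2 = 463^2 mod 561 = 67. x_3 = 67^2 mod 561 = 1. x_3 = 1 but x_2 ≠ ±1, a nontrivial square root of 1 — 553 is a witness and 561 is composite.
The smallest witness among the given bases is 265.

265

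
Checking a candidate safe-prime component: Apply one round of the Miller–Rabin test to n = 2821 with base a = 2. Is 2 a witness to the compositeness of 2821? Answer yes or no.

n − 1 = 2820 = 2^2 · 705, so s = 2 and d = 705.
Repeated squaring mod 2821: 2^1 ≡ 2, 2^2 ≡ 4, 2^4 ≡ 16, 2^8 ≡ 256, 2^16 ≡ 653, 2^32 ≡ 438, 2^64 ≡ 16, 2^128 ≡ 256, 2^256 ≡ 653, 2^512 ≡ 438.
705 = 512 + 128 + 64 + 1, so 2^705 ≡ 438·256·16·2 ≡ 2605 (mod 2821).
x_0 = 2^705 mod 2821 = 2605.
x_0 is neither 1 nor 2820, so continue squaring.
x_1 = 2605^2 mod 2821 = 1520.
Reached i = s−1 = 1 without hitting −1: 2 is a Miller–Rabin witness and 2821 is composite.

yes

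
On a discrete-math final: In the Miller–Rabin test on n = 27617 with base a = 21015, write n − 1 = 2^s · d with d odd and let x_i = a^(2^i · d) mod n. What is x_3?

n − 1 = 27616 = 2^5 · 863, so s = 5 and d = 863.
x_0 = 21015^863 mod 27617 = 1795.
x_1 = 1795^2 mod 27617 = 18453.
x_2 = 18453^2 mod 27617 = 23216.
x_3 = 23216^2 mod 27617 = 9284.

9284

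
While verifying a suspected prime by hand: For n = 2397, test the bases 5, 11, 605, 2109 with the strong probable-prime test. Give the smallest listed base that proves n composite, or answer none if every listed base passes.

5

n − 1 = 2396 = 2^2 · 599, so s = 2 and d = 599.
Base 5: x_0 = 5^599 mod 2397 = 146. x_0 is neither 1 nor 2396, so continue squaring. x_1 = 146^2 mod 2397 = 2140. Reached i = s−1 = 1 without hitting −1: 5 is a Miller–Rabin witness and 2397 is composite.
Base 11: x_0 = 11^599 mod 2397 = 1703. x_0 is neither 1 nor 2396, so continue squaring. x_1 = 1703^2 mod 2397 = 2236. Reached i = s−1 = 1 without hitting −1: 11 is a Miller–Rabin witness and 2397 is composite.
Base 605: x_0 = 605^599 mod 2397 = 464. x_0 is neither 1 nor 2396, so continue squaring. x_1 = 464^2 mod 2397 = 1963. Reached i = s−1 = 1 without hitting −1: 605 is a Miller–Rabin witness and 2397 is composite.
Base 2109: x_0 = 2109^599 mod 2397 = 2109. x_0 is neither 1 nor 2396, so continue squaring. x_1 = 2109^2 mod 2397 = 1446. Reached i = s−1 = 1 without hitting −1: 2109 is a Miller–Rabin witness and 2397 is composite.
The smallest witness among the given bases is 5.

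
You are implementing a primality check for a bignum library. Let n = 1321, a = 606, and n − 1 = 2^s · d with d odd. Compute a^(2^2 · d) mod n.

1320

n − 1 = 1320 = 2^3 · 165, so s = 3 and d = 165.
Repeated squaring mod 1321: 606^1 ≡ 606, 606^2 ≡ 1319, 606^4 ≡ 4, 606^8 ≡ 16, 606^16 ≡ 256, 606^32 ≡ 807, 606^64 ≡ 1317, 606^128 ≡ 16.
165 = 128 + 32 + 4 + 1, so 606^165 ≡ 16·807·4·606 ≡ 235 (mod 1321).
x_0 = 235.
x_1 = 235^2 mod 1321 = 1064.
x_2 = 1064^2 mod 1321 = 1320.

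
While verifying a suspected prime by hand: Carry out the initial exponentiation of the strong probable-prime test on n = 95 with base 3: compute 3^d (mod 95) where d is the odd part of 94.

67

n − 1 = 94 = 2^1 · 47, so s = 1 and d = 47.
Repeated squaring mod 95: 3^1 ≡ 3, 3^2 ≡ 9, 3^4 ≡ 81, 3^8 ≡ 6, 3^16 ≡ 36, 3^32 ≡ 61.
47 = 32 + 8 + 4 + 2 + 1, so 3^47 ≡ 61·6·81·9·3 ≡ 67 (mod 95).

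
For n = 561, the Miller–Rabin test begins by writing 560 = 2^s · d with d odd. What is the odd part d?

Halving: 560 → 280 → 140 → 70 → 35; 35 is odd.
So 560 = 2^4 · 35.

35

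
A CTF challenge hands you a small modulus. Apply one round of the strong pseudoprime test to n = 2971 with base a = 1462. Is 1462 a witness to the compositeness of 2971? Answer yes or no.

n − 1 = 2970 = 2^1 · 1485, so s = 1 and d = 1485.
Repeated squaring mod 2971: 1462^1 ≡ 1462, 1462^2 ≡ 1295, 1462^4 ≡ 1381, 1462^8 ≡ 2750, 1462^16 ≡ 1305, 1462^32 ≡ 642, 1462^64 ≡ 2166, 1462^128 ≡ 347, 1462^256 ≡ 1569, 1462^512 ≡ 1773, 1462^1024 ≡ 211.
1485 = 1024 + 256 + 128 + 64 + 8 + 4 + 1, so 1462^1485 ≡ 211·1569·347·2166·2750·1381·1462 ≡ 1 (mod 2971).
x_0 = 1462^1485 mod 2971 = 1.
x_0 = 1, so 1462 is not a witness.

no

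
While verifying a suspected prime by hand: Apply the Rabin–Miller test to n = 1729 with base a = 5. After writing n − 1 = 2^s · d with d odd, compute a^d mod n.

n − 1 = 1728 = 2^6 · 27, so s = 6 and d = 27.
5^27 mod 1729 = 1217.

1217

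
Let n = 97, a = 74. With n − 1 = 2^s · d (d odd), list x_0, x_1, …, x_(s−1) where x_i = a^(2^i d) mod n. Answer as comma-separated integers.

n − 1 = 96 = 2^5 · 3, so s = 5 and d = 3.
x_0 = 74^3 mod 97 = 55.
x_1 = 55^2 mod 97 = 18.
x_2 = 18^2 mod 97 = 33.
x_3 = 33^2 mod 97 = 22.
x_4 = 22^2 mod 97 = 96.

55, 18, 33, 22, 96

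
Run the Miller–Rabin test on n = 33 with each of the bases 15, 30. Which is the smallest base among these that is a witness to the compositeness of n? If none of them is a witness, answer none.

n − 1 = 32 = 2^5 · 1, so s = 5 and d = 1.
Base 15: x_0 = 15^1 mod 33 = 15. x_0 is neither 1 nor 32, so continue squaring. x_1 = 15^2 mod 33 = 27. x_2 = 27^2 mod 33 = 3. x_3 = 3^2 mod 33 = 9. x_4 = 9^2 mod 33 = 15. Reached i = s−1 = 4 without hitting −1: 15 is a Miller–Rabin witness and 33 is composite.
Base 30: x_0 = 30^1 mod 33 = 30. x_0 is neither 1 nor 32, so continue squaring. x_1 = 30^2 mod 33 = 9. x_2 = 9^2 mod 33 = 15. x_3 = 15^2 mod 33 = 27. x_4 = 27^2 mod 33 = 3. Reached i = s−1 = 4 without hitting −1: 30 is a Miller–Rabin witness and 33 is composite.
The smallest witness among the given bases is 15.

15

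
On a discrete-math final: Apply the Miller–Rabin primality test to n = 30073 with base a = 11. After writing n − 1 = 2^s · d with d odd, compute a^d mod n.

19326

n − 1 = 30072 = 2^3 · 3759, so s = 3 and d = 3759.
11^3759 mod 30073 = 19326.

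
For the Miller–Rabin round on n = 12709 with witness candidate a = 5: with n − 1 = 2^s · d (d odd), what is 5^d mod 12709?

n − 1 = 12708 = 2^2 · 3177, so s = 2 and d = 3177.
5^3177 mod 12709 = 1232.

1232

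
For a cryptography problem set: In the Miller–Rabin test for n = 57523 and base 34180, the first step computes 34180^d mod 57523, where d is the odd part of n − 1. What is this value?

39182

n − 1 = 57522 = 2^1 · 28761, so s = 1 and d = 28761.
Repeated squaring mod 57523: 34180^1 ≡ 34180, 34180^2 ≡ 37793, 34180^4 ≡ 14759, 34180^8 ≡ 46003, 34180^16 ≡ 4839, 34180^32 ≡ 4060, 34180^64 ≡ 32022, 34180^128 ≡ 3486, 34180^256 ≡ 14843, 34180^512 ≡ 1559, 34180^1024 ≡ 14515, 34180^2048 ≡ 35999, 34180^4096 ≡ 49857, 34180^8192 ≡ 36573, 34180^16384 ≡ 2010.
28761 = 16384 + 8192 + 4096 + 64 + 16 + 8 + 1, so 34180^28761 ≡ 2010·36573·49857·32022·4839·46003·34180 ≡ 39182 (mod 57523).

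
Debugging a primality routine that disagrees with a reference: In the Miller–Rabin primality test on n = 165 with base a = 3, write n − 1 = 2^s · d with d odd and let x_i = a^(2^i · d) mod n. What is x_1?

n − 1 = 164 = 2^2 · 41, so s = 2 and d = 41.
x_0 = 3^41 mod 165 = 3.
x_1 = 3^2 mod 165 = 9.

9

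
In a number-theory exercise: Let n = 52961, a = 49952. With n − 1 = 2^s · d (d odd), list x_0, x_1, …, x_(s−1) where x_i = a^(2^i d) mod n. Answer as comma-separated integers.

40511, 38614, 29963, 39458, 39247

n − 1 = 52960 = 2^5 · 1655, so s = 5 and d = 1655.
x_0 = 49952^1655 mod 52961 = 40511.
x_1 = 40511^2 mod 52961 = 38614.
x_2 = 38614^2 mod 52961 = 29963.
x_3 = 29963^2 mod 52961 = 39458.
x_4 = 39458^2 mod 52961 = 39247.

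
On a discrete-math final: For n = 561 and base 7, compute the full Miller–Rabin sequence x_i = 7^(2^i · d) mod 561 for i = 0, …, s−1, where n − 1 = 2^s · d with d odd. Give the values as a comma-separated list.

241, 298, 166, 67

n − 1 = 560 = 2^4 · 35, so s = 4 and d = 35.
x_0 = 7^35 mod 561 = 241.
x_1 = 241^2 mod 561 = 298.
x_2 = 298^2 mod 561 = 166.
x_3 = 166^2 mod 561 = 67.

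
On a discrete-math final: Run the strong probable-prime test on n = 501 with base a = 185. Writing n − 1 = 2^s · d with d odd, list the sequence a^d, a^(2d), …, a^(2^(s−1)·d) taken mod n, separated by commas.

128, 352

n − 1 = 500 = 2^2 · 125, so s = 2 and d = 125.
x_0 = 185^125 mod 501 = 128.
x_1 = 128^2 mod 501 = 352.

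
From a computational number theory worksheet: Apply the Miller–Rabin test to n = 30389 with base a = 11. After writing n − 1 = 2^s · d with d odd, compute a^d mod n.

28569

n − 1 = 30388 = 2^2 · 7597, so s = 2 and d = 7597.
Repeated squaring mod 30389: 11^1 ≡ 11, 11^2 ≡ 121, 11^4 ≡ 14641, 11^8 ≡ 25264, 11^16 ≡ 9529, 11^32 ≡ 29898, 11^64 ≡ 28358, 11^128 ≡ 22446, 11^256 ≡ 3685, 11^512 ≡ 25731, 11^1024 ≡ 29607, 11^2048 ≡ 3744, 11^4096 ≡ 8207.
7597 = 4096 + 2048 + 1024 + 256 + 128 + 32 + 8 + 4 + 1, so 11^7597 ≡ 8207·3744·29607·3685·22446·29898·25264·14641·11 ≡ 28569 (mod 30389).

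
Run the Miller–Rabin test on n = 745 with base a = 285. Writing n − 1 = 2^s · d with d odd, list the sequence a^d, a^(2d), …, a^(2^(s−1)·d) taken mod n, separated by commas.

685, 620, 725

n − 1 = 744 = 2^3 · 93, so s = 3 and d = 93.
x_0 = 285^93 mod 745 = 685.
x_1 = 685^2 mod 745 = 620.
x_2 = 620^2 mod 745 = 725.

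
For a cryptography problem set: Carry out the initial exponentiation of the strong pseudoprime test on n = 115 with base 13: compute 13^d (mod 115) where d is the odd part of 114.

8

n − 1 = 114 = 2^1 · 57, so s = 1 and d = 57.
Repeated squaring mod 115: 13^1 ≡ 13, 13^2 ≡ 54, 13^4 ≡ 41, 13^8 ≡ 71, 13^16 ≡ 96, 13^32 ≡ 16.
57 = 32 + 16 + 8 + 1, so 13^57 ≡ 16·96·71·13 ≡ 8 (mod 115).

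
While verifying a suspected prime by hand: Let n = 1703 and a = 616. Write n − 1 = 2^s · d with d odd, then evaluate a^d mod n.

996

n − 1 = 1702 = 2^1 · 851, so s = 1 and d = 851.
616^851 mod 1703 = 996.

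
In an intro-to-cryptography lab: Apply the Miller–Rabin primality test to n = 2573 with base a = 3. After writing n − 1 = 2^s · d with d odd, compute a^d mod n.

1698

n − 1 = 2572 = 2^2 · 643, so s = 2 and d = 643.
Repeated squaring mod 2573: 3^1 ≡ 3, 3^2 ≡ 9, 3^4 ≡ 81, 3^8 ≡ 1415, 3^16 ≡ 431, 3^32 ≡ 505, 3^64 ≡ 298, 3^128 ≡ 1322, 3^256 ≡ 617, 3^512 ≡ 2458.
643 = 512 + 128 + 2 + 1, so 3^643 ≡ 2458·1322·9·3 ≡ 1698 (mod 2573).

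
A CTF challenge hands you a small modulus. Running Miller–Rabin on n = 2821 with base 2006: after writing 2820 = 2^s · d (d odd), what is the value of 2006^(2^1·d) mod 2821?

1

n − 1 = 2820 = 2^2 · 705, so s = 2 and d = 705.
Repeated squaring mod 2821: 2006^1 ≡ 2006, 2006^2 ≡ 1290, 2006^4 ≡ 2531, 2006^8 ≡ 2291, 2006^16 ≡ 1621, 2006^32 ≡ 1290, 2006^64 ≡ 2531, 2006^128 ≡ 2291, 2006^256 ≡ 1621, 2006^512 ≡ 1290.
705 = 512 + 128 + 64 + 1, so 2006^705 ≡ 1290·2291·2531·2006 ≡ 1611 (mod 2821).
x_0 = 1611.
x_1 = 1611^2 mod 2821 = 1.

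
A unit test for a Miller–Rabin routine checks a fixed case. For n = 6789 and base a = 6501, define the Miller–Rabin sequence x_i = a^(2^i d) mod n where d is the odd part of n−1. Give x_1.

n − 1 = 6788 = 2^2 · 1697, so s = 2 and d = 1697.
Repeated squaring mod 6789: 6501^1 ≡ 6501, 6501^2 ≡ 1476, 6501^4 ≡ 6096, 6501^8 ≡ 5019, 6501^16 ≡ 3171, 6501^32 ≡ 732, 6501^64 ≡ 6282, 6501^128 ≡ 5856, 6501^256 ≡ 1497, 6501^512 ≡ 639, 6501^1024 ≡ 981.
1697 = 1024 + 512 + 128 + 32 + 1, so 6501^1697 ≡ 981·639·5856·732·6501 ≡ 3360 (mod 6789).
x_0 = 3360.
x_1 = 3360^2 mod 6789 = 6282.

6282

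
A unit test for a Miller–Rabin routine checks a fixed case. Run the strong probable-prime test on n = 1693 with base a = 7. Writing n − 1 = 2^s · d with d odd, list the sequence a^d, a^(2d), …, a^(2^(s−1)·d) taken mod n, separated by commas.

n − 1 = 1692 = 2^2 · 423, so s = 2 and d = 423.
x_0 = 7^423 mod 1693 = 92.
x_1 = 92^2 mod 1693 = 1692.

92, 1692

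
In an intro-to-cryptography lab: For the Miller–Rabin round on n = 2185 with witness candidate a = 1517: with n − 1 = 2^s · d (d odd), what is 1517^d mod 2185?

942

n − 1 = 2184 = 2^3 · 273, so s = 3 and d = 273.
1517^273 mod 2185 = 942.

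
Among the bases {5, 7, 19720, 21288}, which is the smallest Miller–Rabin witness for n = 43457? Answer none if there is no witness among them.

n − 1 = 43456 = 2^6 · 679, so s = 6 and d = 679.
Base 5: x_0 = 5^679 mod 43457 = 29595. x_0 is neither 1 nor 43456, so continue squaring. x_1 = 29595^2 mod 43457 = 31647. x_2 = 31647^2 mod 43457 = 22587. x_3 = 22587^2 mod 43457 = 30846. x_4 = 30846^2 mod 43457 = 28158. x_5 = 28158^2 mod 43457 = 43456. x_5 ≡ −1, so 5 is not a witness.
Base 7: x_0 = 7^679 mod 43457 = 41660. x_0 is neither 1 nor 43456, so continue squaring. x_1 = 41660^2 mod 43457 = 13391. x_2 = 13391^2 mod 43457 = 15299. x_3 = 15299^2 mod 43457 = 43456. x_3 ≡ −1, so 7 is not a witness.
Base 19720: x_0 = 19720^679 mod 43457 = 35756. x_0 is neither 1 nor 43456, so continue squaring. x_1 = 35756^2 mod 43457 = 30053. x_2 = 30053^2 mod 43457 = 15978. x_3 = 15978^2 mod 43457 = 30066. x_4 = 30066^2 mod 43457 = 15299. x_5 = 15299^2 mod 43457 = 43456. x_5 ≡ −1, so 19720 is not a witness.
Base 21288: x_0 = 21288^679 mod 43457 = 13016. x_0 is neither 1 nor 43456, so continue squaring. x_1 = 13016^2 mod 43457 = 20870. x_2 = 20870^2 mod 43457 = 30846. x_3 = 30846^2 mod 43457 = 28158. x_4 = 28158^2 mod 43457 = 43456. x_4 ≡ −1, so 21288 is not a witness.
No listed base is a witness for 43457.

none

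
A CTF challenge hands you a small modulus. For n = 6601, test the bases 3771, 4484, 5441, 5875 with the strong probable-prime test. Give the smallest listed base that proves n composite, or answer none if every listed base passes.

4484

n − 1 = 6600 = 2^3 · 825, so s = 3 and d = 825.
Base 3771: x_0 = 3771^825 mod 6601 = 6600. x_0 = 6600 ≡ −1, so 3771 is not a witness.
Base 4484: x_0 = 4484^825 mod 6601 = 1954. x_0 is neither 1 nor 6600, so continue squaring. x_1 = 1954^2 mod 6601 = 2738. x_2 = 2738^2 mod 6601 = 4509. Reached i = s−1 = 2 without hitting −1: 4484 is a Miller–Rabin witness and 6601 is composite.
Base 5441: x_0 = 5441^825 mod 6601 = 2094. x_0 is neither 1 nor 6600, so continue squaring. x_1 = 2094^2 mod 6601 = 1772. x_2 = 1772^2 mod 6601 = 4509. Reached i = s−1 = 2 without hitting −1: 5441 is a Miller–Rabin witness and 6601 is composite.
Base 5875: x_0 = 5875^825 mod 6601 = 3564. x_0 is neither 1 nor 6600, so continue squaring. x_1 = 3564^2 mod 6601 = 1772. x_2 = 1772^2 mod 6601 = 4509. Reached i = s−1 = 2 without hitting −1: 5875 is a Miller–Rabin witness and 6601 is composite.
The smallest witness among the given bases is 4484.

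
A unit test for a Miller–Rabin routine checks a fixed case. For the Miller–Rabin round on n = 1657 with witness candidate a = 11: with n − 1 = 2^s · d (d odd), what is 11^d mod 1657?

1418

n − 1 = 1656 = 2^3 · 207, so s = 3 and d = 207.
11^207 mod 1657 = 1418.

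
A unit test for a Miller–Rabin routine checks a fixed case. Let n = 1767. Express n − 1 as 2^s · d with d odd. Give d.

Halving: 1766 → 883; 883 is odd.
So 1766 = 2^1 · 883.

883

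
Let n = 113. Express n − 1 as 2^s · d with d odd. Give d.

7

Halving: 112 → 56 → 28 → 14 → 7; 7 is odd.
So 112 = 2^4 · 7.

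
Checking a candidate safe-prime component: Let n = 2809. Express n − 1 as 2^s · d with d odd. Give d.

351

Halving: 2808 → 1404 → 702 → 351; 351 is odd.
So 2808 = 2^3 · 351.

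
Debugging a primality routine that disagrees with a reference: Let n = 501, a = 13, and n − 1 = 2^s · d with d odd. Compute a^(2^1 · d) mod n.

154

n − 1 = 500 = 2^2 · 125, so s = 2 and d = 125.
x_0 = 13^125 mod 501 = 34.
x_1 = 34^2 mod 501 = 154.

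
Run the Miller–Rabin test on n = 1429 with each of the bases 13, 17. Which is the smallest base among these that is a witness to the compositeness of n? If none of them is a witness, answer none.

none

n − 1 = 1428 = 2^2 · 357, so s = 2 and d = 357.
Base 13: x_0 = 13^357 mod 1429 = 1428. x_0 = 1428 ≡ −1, so 13 is not a witness.
Base 17: x_0 = 17^357 mod 1429 = 1428. x_0 = 1428 ≡ −1, so 17 is not a witness.
No listed base is a witness for 1429.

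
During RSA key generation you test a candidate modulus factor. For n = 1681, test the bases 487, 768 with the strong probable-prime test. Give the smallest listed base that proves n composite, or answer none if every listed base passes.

none

n − 1 = 1680 = 2^4 · 105, so s = 4 and d = 105.
Base 487: x_0 = 487^105 mod 1681 = 1303. x_0 is neither 1 nor 1680, so continue squaring. x_1 = 1303^2 mod 1681 = 1680. x_1 ≡ −1, so 487 is not a witness.
Base 768: x_0 = 768^105 mod 1681 = 905. x_0 is neither 1 nor 1680, so continue squaring. x_1 = 905^2 mod 1681 = 378. x_2 = 378^2 mod 1681 = 1680. x_2 ≡ −1, so 768 is not a witness.
No listed base is a witness for 1681.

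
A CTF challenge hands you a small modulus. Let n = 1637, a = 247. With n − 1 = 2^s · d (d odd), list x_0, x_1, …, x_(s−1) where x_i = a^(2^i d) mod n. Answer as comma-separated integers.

316, 1636

n − 1 = 1636 = 2^2 · 409, so s = 2 and d = 409.
x_0 = 247^409 mod 1637 = 316.
x_1 = 316^2 mod 1637 = 1636.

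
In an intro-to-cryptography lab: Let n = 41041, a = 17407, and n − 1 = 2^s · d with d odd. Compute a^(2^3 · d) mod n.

22100

n − 1 = 41040 = 2^4 · 2565, so s = 4 and d = 2565.
x_0 = 17407^2565 mod 41041 = 22672.
x_1 = 22672^2 mod 41041 = 22100.
x_2 = 22100^2 mod 41041 = 22100.
x_3 = 22100^2 mod 41041 = 22100.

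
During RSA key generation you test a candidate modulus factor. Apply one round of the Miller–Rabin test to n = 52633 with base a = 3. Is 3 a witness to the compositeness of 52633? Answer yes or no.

n − 1 = 52632 = 2^3 · 6579, so s = 3 and d = 6579.
x_0 = 3^6579 mod 52633 = 3604.
x_0 is neither 1 nor 52632, so continue squaring.
x_1 = 3604^2 mod 52633 = 41098.
x_2 = 41098^2 mod 52633 = 1.
x_2 = 1 but x_1 ≠ ±1, a nontrivial square root of 1 — 3 is a witness and 52633 is composite.

yes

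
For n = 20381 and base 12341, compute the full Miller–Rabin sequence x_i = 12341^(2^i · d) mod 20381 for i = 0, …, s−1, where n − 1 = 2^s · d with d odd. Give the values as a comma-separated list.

n − 1 = 20380 = 2^2 · 5095, so s = 2 and d = 5095.
x_0 = 12341^5095 mod 20381 = 2745.
x_1 = 2745^2 mod 20381 = 14436.

2745, 14436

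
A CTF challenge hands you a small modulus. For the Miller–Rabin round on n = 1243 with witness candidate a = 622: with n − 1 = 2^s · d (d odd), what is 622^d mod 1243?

1183

n − 1 = 1242 = 2^1 · 621, so s = 1 and d = 621.
622^621 mod 1243 = 1183.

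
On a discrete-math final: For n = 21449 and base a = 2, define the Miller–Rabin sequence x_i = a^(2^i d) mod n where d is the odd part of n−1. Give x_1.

n − 1 = 21448 = 2^3 · 2681, so s = 3 and d = 2681.
x_0 = 2^2681 mod 21449 = 7198.
x_1 = 7198^2 mod 21449 = 11869.

11869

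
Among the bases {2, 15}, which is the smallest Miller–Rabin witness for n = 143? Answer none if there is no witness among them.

2

n − 1 = 142 = 2^1 · 71, so s = 1 and d = 71.
Base 2: x_0 = 2^71 mod 143 = 46. x_0 ∉ {1, 142} and s = 1, so 2 is a Miller–Rabin witness and 143 is composite.
Base 15: x_0 = 15^71 mod 143 = 59. x_0 ∉ {1, 142} and s = 1, so 15 is a Miller–Rabin witness and 143 is composite.
The smallest witness among the given bases is 2.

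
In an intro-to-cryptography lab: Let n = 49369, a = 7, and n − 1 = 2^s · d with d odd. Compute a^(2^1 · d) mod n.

31680

n − 1 = 49368 = 2^3 · 6171, so s = 3 and d = 6171.
x_0 = 7^6171 mod 49369 = 32294.
x_1 = 32294^2 mod 49369 = 31680.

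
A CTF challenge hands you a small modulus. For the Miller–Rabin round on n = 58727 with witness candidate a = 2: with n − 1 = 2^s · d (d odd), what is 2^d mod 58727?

n − 1 = 58726 = 2^1 · 29363, so s = 1 and d = 29363.
Repeated squaring mod 58727: 2^1 ≡ 2, 2^2 ≡ 4, 2^4 ≡ 16, 2^8 ≡ 256, 2^16 ≡ 6809, 2^32 ≡ 26878, 2^64 ≡ 26057, 2^128 ≡ 24402, 2^256 ≡ 24551, 2^512 ≡ 36400, 2^1024 ≡ 20153, 2^2048 ≡ 46204, 2^4096 ≡ 24439, 2^8192 ≡ 11131, 2^16384 ≡ 43918.
29363 = 16384 + 8192 + 4096 + 512 + 128 + 32 + 16 + 2 + 1, so 2^29363 ≡ 43918·11131·24439·36400·24402·26878·6809·4·2 ≡ 1 (mod 58727).

1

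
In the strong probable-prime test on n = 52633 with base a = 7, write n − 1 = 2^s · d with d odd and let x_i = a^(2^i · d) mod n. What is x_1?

41510

n − 1 = 52632 = 2^3 · 6579, so s = 3 and d = 6579.
Repeated squaring mod 52633: 7^1 ≡ 7, 7^2 ≡ 49, 7^4 ≡ 2401, 7^8 ≡ 27804, 7^16 ≡ 41545, 7^32 ≡ 45689, 7^64 ≡ 7308, 7^128 ≡ 37002, 7^256 ≡ 5775, 7^512 ≡ 33936, 7^1024 ≡ 42056, 7^2048 ≡ 27804, 7^4096 ≡ 41545.
6579 = 4096 + 2048 + 256 + 128 + 32 + 16 + 2 + 1, so 7^6579 ≡ 41545·27804·5775·37002·45689·41545·49·7 ≡ 17717 (mod 52633).
x_0 = 17717.
x_1 = 17717^2 mod 52633 = 41510.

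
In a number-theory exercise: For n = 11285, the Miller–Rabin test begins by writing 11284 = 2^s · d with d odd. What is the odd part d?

Halving: 11284 → 5642 → 2821; 2821 is odd.
So 11284 = 2^2 · 2821.

2821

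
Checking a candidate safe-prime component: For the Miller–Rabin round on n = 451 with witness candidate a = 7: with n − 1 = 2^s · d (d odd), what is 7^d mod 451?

208

n − 1 = 450 = 2^1 · 225, so s = 1 and d = 225.
Repeated squaring mod 451: 7^1 ≡ 7, 7^2 ≡ 49, 7^4 ≡ 146, 7^8 ≡ 119, 7^16 ≡ 180, 7^32 ≡ 379, 7^64 ≡ 223, 7^128 ≡ 119.
225 = 128 + 64 + 32 + 1, so 7^225 ≡ 119·223·379·7 ≡ 208 (mod 451).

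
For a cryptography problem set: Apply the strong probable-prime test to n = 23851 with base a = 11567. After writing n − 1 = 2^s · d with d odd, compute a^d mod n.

5196

n − 1 = 23850 = 2^1 · 11925, so s = 1 and d = 11925.
By repeated squaring, 11567^11925 ≡ 5196 (mod 23851).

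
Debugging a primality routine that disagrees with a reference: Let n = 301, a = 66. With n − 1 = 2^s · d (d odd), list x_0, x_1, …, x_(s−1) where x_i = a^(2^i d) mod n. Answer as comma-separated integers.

n − 1 = 300 = 2^2 · 75, so s = 2 and d = 75.
x_0 = 66^75 mod 301 = 188.
x_1 = 188^2 mod 301 = 127.

188, 127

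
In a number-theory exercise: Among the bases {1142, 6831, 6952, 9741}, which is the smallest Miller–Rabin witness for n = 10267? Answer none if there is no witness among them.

n − 1 = 10266 = 2^1 · 5133, so s = 1 and d = 5133.
Base 1142: x_0 = 1142^5133 mod 10267 = 10266. x_0 = 10266 ≡ −1, so 1142 is not a witness.
Base 6831: x_0 = 6831^5133 mod 10267 = 10266. x_0 = 10266 ≡ −1, so 6831 is not a witness.
Base 6952: x_0 = 6952^5133 mod 10267 = 10266. x_0 = 10266 ≡ −1, so 6952 is not a witness.
Base 9741: x_0 = 9741^5133 mod 10267 = 1. x_0 = 1, so 9741 is not a witness.
No listed base is a witness for 10267.

none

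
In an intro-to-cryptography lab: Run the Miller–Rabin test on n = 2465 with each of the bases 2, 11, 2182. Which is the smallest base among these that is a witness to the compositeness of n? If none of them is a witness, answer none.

2

n − 1 = 2464 = 2^5 · 77, so s = 5 and d = 77.
Base 2: x_0 = 2^77 mod 2465 = 1902. x_0 is neither 1 nor 2464, so continue squaring. x_1 = 1902^2 mod 2465 = 1449. x_2 = 1449^2 mod 2465 = 1886. x_3 = 1886^2 mod 2465 = 1. x_3 = 1 but x_2 ≠ ±1, a nontrivial square root of 1 — 2 is a witness and 2465 is composite.
Base 11: x_0 = 11^77 mod 2465 = 1061. x_0 is neither 1 nor 2464, so continue squaring. x_1 = 1061^2 mod 2465 = 1681. x_2 = 1681^2 mod 2465 = 871. x_3 = 871^2 mod 2465 = 1886. x_4 = 1886^2 mod 2465 = 1. x_4 = 1 but x_3 ≠ ±1, a nontrivial square root of 1 — 11 is a witness and 2465 is composite.
Base 2182: x_0 = 2182^77 mod 2465 = 1132. x_0 is neither 1 nor 2464, so continue squaring. x_1 = 1132^2 mod 2465 = 2089. x_2 = 2089^2 mod 2465 = 871. x_3 = 871^2 mod 2465 = 1886. x_4 = 1886^2 mod 2465 = 1. x_4 = 1 but x_3 ≠ ±1, a nontrivial square root of 1 — 2182 is a witness and 2465 is composite.
The smallest witness among the given bases is 2.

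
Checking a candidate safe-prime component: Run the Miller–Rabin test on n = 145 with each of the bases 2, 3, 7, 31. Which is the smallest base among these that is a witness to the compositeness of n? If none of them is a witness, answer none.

2

n − 1 = 144 = 2^4 · 9, so s = 4 and d = 9.
Base 2: x_0 = 2^9 mod 145 = 77. x_0 is neither 1 nor 144, so continue squaring. x_1 = 77^2 mod 145 = 129. x_2 = 129^2 mod 145 = 111. x_3 = 111^2 mod 145 = 141. Reached i = s−1 = 3 without hitting −1: 2 is a Miller–Rabin witness and 145 is composite.
Base 3: x_0 = 3^9 mod 145 = 108. x_0 is neither 1 nor 144, so continue squaring. x_1 = 108^2 mod 145 = 64. x_2 = 64^2 mod 145 = 36. x_3 = 36^2 mod 145 = 136. Reached i = s−1 = 3 without hitting −1: 3 is a Miller–Rabin witness and 145 is composite.
Base 7: x_0 = 7^9 mod 145 = 107. x_0 is neither 1 nor 144, so continue squaring. x_1 = 107^2 mod 145 = 139. x_2 = 139^2 mod 145 = 36. x_3 = 36^2 mod 145 = 136. Reached i = s−1 = 3 without hitting −1: 7 is a Miller–Rabin witness and 145 is composite.
Base 31: x_0 = 31^9 mod 145 = 106. x_0 is neither 1 nor 144, so continue squaring. x_1 = 106^2 mod 145 = 71. x_2 = 71^2 mod 145 = 111. x_3 = 111^2 mod 145 = 141. Reached i = s−1 = 3 without hitting −1: 31 is a Miller–Rabin witness and 145 is composite.
The smallest witness among the given bases is 2.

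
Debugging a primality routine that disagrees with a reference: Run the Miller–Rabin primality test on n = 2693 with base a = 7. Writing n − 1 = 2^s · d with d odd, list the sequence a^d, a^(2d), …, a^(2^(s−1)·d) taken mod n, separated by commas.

n − 1 = 2692 = 2^2 · 673, so s = 2 and d = 673.
x_0 = 7^673 mod 2693 = 1834.
x_1 = 1834^2 mod 2693 = 2692.

1834, 2692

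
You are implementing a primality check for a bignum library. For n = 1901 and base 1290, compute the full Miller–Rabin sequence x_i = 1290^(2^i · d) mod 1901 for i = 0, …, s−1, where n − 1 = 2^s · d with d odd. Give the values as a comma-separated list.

n − 1 = 1900 = 2^2 · 475, so s = 2 and d = 475.
x_0 = 1290^475 mod 1901 = 1.
x_1 = 1^2 mod 1901 = 1.

1, 1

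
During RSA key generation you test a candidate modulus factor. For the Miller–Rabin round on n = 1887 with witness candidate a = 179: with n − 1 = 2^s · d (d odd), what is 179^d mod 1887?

1634

n − 1 = 1886 = 2^1 · 943, so s = 1 and d = 943.
179^943 mod 1887 = 1634.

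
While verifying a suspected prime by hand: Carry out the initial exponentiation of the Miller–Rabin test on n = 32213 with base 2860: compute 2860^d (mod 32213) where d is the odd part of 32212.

5610

n − 1 = 32212 = 2^2 · 8053, so s = 2 and d = 8053.
2860^8053 mod 32213 = 5610.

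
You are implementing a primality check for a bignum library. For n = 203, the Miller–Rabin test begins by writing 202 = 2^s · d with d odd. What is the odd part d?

Halving: 202 → 101; 101 is odd.
So 202 = 2^1 · 101.

101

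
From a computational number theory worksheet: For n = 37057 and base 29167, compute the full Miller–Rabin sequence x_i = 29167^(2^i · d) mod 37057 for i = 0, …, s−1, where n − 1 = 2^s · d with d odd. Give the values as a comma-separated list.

28097, 16138, 35505, 37056, 1, 1

n − 1 = 37056 = 2^6 · 579, so s = 6 and d = 579.
x_0 = 29167^579 mod 37057 = 28097.
x_1 = 28097^2 mod 37057 = 16138.
x_2 = 16138^2 mod 37057 = 35505.
x_3 = 35505^2 mod 37057 = 37056.
x_4 = 37056^2 mod 37057 = 1.
x_5 = 1^2 mod 37057 = 1.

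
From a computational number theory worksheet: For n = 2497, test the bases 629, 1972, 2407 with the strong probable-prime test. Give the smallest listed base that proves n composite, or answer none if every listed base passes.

629

n − 1 = 2496 = 2^6 · 39, so s = 6 and d = 39.
Base 629: x_0 = 629^39 mod 2497 = 2239. x_0 is neither 1 nor 2496, so continue squaring. x_1 = 2239^2 mod 2497 = 1642. x_2 = 1642^2 mod 2497 = 1901. x_3 = 1901^2 mod 2497 = 642. x_4 = 642^2 mod 2497 = 159. x_5 = 159^2 mod 2497 = 311. Reached i = s−1 = 5 without hitting −1: 629 is a Miller–Rabin witness and 2497 is composite.
Base 1972: x_0 = 1972^39 mod 2497 = 2424. x_0 is neither 1 nor 2496, so continue squaring. x_1 = 2424^2 mod 2497 = 335. x_2 = 335^2 mod 2497 = 2357. x_3 = 2357^2 mod 2497 = 2121. x_4 = 2121^2 mod 2497 = 1544. x_5 = 1544^2 mod 2497 = 1798. Reached i = s−1 = 5 without hitting −1: 1972 is a Miller–Rabin witness and 2497 is composite.
Base 2407: x_0 = 2407^39 mod 2497 = 522. x_0 is neither 1 nor 2496, so continue squaring. x_1 = 522^2 mod 2497 = 311. x_2 = 311^2 mod 2497 = 1835. x_3 = 1835^2 mod 2497 = 1269. x_4 = 1269^2 mod 2497 = 2293. x_5 = 2293^2 mod 2497 = 1664. Reached i = s−1 = 5 without hitting −1: 2407 is a Miller–Rabin witness and 2497 is composite.
The smallest witness among the given bases is 629.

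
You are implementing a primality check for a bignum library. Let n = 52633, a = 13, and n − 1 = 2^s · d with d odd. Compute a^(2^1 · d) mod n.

n − 1 = 52632 = 2^3 · 6579, so s = 3 and d = 6579.
Repeated squaring mod 52633: 13^1 ≡ 13, 13^2 ≡ 169, 13^4 ≡ 28561, 13^8 ≡ 24487, 13^16 ≡ 18033, 13^32 ≡ 22415, 13^64 ≡ 50240, 13^128 ≡ 42085, 13^256 ≡ 46775, 13^512 ≡ 52081, 13^1024 ≡ 41539, 13^2048 ≡ 20882, 13^4096 ≡ 46152.
6579 = 4096 + 2048 + 256 + 128 + 32 + 16 + 2 + 1, so 13^6579 ≡ 46152·20882·46775·42085·22415·18033·169·13 ≡ 36875 (mod 52633).
x_0 = 36875.
x_1 = 36875^2 mod 52633 = 44703.

44703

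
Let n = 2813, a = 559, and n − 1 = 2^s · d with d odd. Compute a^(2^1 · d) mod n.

100

n − 1 = 2812 = 2^2 · 703, so s = 2 and d = 703.
x_0 = 559^703 mod 2813 = 2629.
x_1 = 2629^2 mod 2813 = 100.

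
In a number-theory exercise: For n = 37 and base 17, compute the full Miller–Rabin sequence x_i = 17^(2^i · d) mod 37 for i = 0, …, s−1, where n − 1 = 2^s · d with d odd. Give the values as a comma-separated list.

n − 1 = 36 = 2^2 · 9, so s = 2 and d = 9.
x_0 = 17^9 mod 37 = 6.
x_1 = 6^2 mod 37 = 36.

6, 36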